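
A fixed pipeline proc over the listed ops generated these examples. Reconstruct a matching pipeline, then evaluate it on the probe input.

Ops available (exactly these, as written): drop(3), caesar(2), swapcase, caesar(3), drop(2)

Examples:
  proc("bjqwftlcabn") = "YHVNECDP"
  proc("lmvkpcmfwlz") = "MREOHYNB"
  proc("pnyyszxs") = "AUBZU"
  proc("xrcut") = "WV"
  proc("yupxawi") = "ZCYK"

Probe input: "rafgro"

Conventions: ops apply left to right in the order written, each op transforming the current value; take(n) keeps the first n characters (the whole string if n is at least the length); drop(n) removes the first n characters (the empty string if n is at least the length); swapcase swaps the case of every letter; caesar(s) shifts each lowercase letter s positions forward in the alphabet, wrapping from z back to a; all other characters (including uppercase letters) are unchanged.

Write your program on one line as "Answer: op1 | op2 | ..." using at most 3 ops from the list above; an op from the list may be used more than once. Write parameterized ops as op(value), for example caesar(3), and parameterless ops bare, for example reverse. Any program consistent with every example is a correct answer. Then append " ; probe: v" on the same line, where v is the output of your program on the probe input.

caesar(2) | drop(3) | swapcase ; probe: "ITQ"

Check, running the answer program on each example:
  "bjqwftlcabn" -> "dlsyhvnecdp" -> "yhvnecdp" -> "YHVNECDP"
  "lmvkpcmfwlz" -> "noxmreohynb" -> "mreohynb" -> "MREOHYNB"
  "pnyyszxs" -> "rpaaubzu" -> "aubzu" -> "AUBZU"
  "xrcut" -> "ztewv" -> "wv" -> "WV"
  "yupxawi" -> "awrzcyk" -> "zcyk" -> "ZCYK"
  probe: "rafgro" -> "tchitq" -> "itq" -> "ITQ"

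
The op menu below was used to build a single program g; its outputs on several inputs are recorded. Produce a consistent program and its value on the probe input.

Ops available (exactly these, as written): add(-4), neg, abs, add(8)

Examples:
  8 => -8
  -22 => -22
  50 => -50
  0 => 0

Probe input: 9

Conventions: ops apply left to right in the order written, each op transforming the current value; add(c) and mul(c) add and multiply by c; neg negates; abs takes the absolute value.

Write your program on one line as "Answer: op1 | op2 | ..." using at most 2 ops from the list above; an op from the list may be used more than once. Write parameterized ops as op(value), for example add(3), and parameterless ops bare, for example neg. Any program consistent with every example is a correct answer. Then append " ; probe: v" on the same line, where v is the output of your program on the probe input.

abs | neg ; probe: -9

Check, running the answer program on each example:
  8 -> 8 -> -8
  -22 -> 22 -> -22
  50 -> 50 -> -50
  0 -> 0 -> 0
  probe: 9 -> 9 -> -9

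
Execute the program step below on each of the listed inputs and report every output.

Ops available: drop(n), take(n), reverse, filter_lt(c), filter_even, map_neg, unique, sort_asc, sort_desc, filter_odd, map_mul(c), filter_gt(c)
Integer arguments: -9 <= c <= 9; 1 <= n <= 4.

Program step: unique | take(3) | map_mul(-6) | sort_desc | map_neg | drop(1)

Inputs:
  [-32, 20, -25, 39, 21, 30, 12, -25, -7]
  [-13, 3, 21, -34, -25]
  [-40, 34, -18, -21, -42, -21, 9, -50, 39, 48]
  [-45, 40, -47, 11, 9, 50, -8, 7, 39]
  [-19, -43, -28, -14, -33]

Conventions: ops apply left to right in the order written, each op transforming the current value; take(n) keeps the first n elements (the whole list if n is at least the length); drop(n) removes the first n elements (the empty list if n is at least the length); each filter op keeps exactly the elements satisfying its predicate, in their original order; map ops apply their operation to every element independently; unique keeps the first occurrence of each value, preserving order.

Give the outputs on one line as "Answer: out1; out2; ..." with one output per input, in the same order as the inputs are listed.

Execution, op by op:
  [-32, 20, -25, 39, 21, 30, 12, -25, -7] -> [-32, 20, -25, 39, 21, 30, 12, -7] -> [-32, 20, -25] -> [192, -120, 150] -> [192, 150, -120] -> [-192, -150, 120] -> [-150, 120]
  [-13, 3, 21, -34, -25] -> [-13, 3, 21, -34, -25] -> [-13, 3, 21] -> [78, -18, -126] -> [78, -18, -126] -> [-78, 18, 126] -> [18, 126]
  [-40, 34, -18, -21, -42, -21, 9, -50, 39, 48] -> [-40, 34, -18, -21, -42, 9, -50, 39, 48] -> [-40, 34, -18] -> [240, -204, 108] -> [240, 108, -204] -> [-240, -108, 204] -> [-108, 204]
  [-45, 40, -47, 11, 9, 50, -8, 7, 39] -> [-45, 40, -47, 11, 9, 50, -8, 7, 39] -> [-45, 40, -47] -> [270, -240, 282] -> [282, 270, -240] -> [-282, -270, 240] -> [-270, 240]
  [-19, -43, -28, -14, -33] -> [-19, -43, -28, -14, -33] -> [-19, -43, -28] -> [114, 258, 168] -> [258, 168, 114] -> [-258, -168, -114] -> [-168, -114]

[-150, 120]; [18, 126]; [-108, 204]; [-270, 240]; [-168, -114]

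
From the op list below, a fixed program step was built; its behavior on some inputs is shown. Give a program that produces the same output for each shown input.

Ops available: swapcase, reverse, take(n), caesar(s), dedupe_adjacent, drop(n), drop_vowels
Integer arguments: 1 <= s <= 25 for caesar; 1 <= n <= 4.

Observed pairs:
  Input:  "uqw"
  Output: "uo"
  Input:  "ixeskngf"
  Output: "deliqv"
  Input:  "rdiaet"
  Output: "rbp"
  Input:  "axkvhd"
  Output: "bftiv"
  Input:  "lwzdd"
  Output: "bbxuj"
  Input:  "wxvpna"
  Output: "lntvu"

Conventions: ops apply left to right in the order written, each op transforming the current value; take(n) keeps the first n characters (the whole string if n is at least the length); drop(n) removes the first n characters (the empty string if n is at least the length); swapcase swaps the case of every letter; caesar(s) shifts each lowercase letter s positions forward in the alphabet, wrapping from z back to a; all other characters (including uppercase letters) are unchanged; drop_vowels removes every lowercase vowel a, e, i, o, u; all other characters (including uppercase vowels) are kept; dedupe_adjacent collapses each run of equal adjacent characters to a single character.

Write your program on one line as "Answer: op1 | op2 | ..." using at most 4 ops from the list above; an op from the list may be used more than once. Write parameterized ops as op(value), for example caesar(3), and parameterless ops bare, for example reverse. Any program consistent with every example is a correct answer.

reverse | drop_vowels | caesar(25) | caesar(25)

Check, running the answer program on each example:
  "uqw" -> "wqu" -> "wq" -> "vp" -> "uo"
  "ixeskngf" -> "fgnksexi" -> "fgnksx" -> "efmjrw" -> "deliqv"
  "rdiaet" -> "teaidr" -> "tdr" -> "scq" -> "rbp"
  "axkvhd" -> "dhvkxa" -> "dhvkx" -> "cgujw" -> "bftiv"
  "lwzdd" -> "ddzwl" -> "ddzwl" -> "ccyvk" -> "bbxuj"
  "wxvpna" -> "anpvxw" -> "npvxw" -> "mouwv" -> "lntvu"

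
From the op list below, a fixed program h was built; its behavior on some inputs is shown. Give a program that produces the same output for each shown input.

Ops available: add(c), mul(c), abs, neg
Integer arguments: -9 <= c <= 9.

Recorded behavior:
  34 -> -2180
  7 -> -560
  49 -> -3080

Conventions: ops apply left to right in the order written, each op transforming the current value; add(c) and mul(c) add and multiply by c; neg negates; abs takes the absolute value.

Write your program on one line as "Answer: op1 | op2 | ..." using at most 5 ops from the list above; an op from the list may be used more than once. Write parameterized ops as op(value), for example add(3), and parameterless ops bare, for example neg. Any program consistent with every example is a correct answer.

mul(3) | add(7) | mul(5) | mul(-4)

Check, running the answer program on each example:
  34 -> 102 -> 109 -> 545 -> -2180
  7 -> 21 -> 28 -> 140 -> -560
  49 -> 147 -> 154 -> 770 -> -3080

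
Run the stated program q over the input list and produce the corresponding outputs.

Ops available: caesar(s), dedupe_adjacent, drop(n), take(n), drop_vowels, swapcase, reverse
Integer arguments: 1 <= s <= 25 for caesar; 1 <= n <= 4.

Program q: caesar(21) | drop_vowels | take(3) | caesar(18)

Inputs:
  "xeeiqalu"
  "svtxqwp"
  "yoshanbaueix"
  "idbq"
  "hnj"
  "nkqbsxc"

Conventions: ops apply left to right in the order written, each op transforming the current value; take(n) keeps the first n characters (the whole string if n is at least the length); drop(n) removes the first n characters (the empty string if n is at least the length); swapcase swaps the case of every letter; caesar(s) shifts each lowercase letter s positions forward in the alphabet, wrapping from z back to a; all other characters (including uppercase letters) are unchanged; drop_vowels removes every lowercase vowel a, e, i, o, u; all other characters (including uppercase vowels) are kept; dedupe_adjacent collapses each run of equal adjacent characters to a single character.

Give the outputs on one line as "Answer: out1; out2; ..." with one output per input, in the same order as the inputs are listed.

"krr"; "fik"; "lbf"; "vqo"; "u"; "xdo"

Execution, op by op:
  "xeeiqalu" -> "szzdlvgp" -> "szzdlvgp" -> "szz" -> "krr"
  "svtxqwp" -> "nqoslrk" -> "nqslrk" -> "nqs" -> "fik"
  "yoshanbaueix" -> "tjncviwvpzds" -> "tjncvwvpzds" -> "tjn" -> "lbf"
  "idbq" -> "dywl" -> "dywl" -> "dyw" -> "vqo"
  "hnj" -> "cie" -> "c" -> "c" -> "u"
  "nkqbsxc" -> "iflwnsx" -> "flwnsx" -> "flw" -> "xdo"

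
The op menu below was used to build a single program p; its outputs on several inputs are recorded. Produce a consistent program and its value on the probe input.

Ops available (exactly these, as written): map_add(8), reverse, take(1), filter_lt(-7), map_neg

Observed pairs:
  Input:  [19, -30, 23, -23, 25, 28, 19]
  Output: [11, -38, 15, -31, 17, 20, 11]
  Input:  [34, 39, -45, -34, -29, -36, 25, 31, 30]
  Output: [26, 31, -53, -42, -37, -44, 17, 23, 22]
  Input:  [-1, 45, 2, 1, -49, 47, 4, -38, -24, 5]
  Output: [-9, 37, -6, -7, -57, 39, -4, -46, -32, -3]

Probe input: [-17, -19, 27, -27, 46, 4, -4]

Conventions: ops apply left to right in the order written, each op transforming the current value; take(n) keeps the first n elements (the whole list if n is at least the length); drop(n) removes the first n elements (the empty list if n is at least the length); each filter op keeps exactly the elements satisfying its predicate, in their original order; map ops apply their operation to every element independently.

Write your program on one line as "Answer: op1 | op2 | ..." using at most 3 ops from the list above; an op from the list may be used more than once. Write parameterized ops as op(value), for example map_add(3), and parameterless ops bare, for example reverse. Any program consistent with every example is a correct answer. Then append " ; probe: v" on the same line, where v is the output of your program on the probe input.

map_neg | map_add(8) | map_neg ; probe: [-25, -27, 19, -35, 38, -4, -12]

Check, running the answer program on each example:
  [19, -30, 23, -23, 25, 28, 19] -> [-19, 30, -23, 23, -25, -28, -19] -> [-11, 38, -15, 31, -17, -20, -11] -> [11, -38, 15, -31, 17, 20, 11]
  [34, 39, -45, -34, -29, -36, 25, 31, 30] -> [-34, -39, 45, 34, 29, 36, -25, -31, -30] -> [-26, -31, 53, 42, 37, 44, -17, -23, -22] -> [26, 31, -53, -42, -37, -44, 17, 23, 22]
  [-1, 45, 2, 1, -49, 47, 4, -38, -24, 5] -> [1, -45, -2, -1, 49, -47, -4, 38, 24, -5] -> [9, -37, 6, 7, 57, -39, 4, 46, 32, 3] -> [-9, 37, -6, -7, -57, 39, -4, -46, -32, -3]
  probe: [-17, -19, 27, -27, 46, 4, -4] -> [17, 19, -27, 27, -46, -4, 4] -> [25, 27, -19, 35, -38, 4, 12] -> [-25, -27, 19, -35, 38, -4, -12]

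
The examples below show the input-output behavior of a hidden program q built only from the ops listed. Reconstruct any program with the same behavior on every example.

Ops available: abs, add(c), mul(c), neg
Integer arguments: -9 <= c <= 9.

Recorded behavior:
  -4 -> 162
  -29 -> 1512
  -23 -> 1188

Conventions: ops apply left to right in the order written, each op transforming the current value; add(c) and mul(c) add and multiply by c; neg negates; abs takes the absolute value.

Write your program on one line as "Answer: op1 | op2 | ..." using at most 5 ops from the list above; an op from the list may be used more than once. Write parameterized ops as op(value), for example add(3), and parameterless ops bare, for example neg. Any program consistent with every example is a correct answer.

neg | mul(9) | neg | add(9) | mul(-6)

Check, running the answer program on each example:
  -4 -> 4 -> 36 -> -36 -> -27 -> 162
  -29 -> 29 -> 261 -> -261 -> -252 -> 1512
  -23 -> 23 -> 207 -> -207 -> -198 -> 1188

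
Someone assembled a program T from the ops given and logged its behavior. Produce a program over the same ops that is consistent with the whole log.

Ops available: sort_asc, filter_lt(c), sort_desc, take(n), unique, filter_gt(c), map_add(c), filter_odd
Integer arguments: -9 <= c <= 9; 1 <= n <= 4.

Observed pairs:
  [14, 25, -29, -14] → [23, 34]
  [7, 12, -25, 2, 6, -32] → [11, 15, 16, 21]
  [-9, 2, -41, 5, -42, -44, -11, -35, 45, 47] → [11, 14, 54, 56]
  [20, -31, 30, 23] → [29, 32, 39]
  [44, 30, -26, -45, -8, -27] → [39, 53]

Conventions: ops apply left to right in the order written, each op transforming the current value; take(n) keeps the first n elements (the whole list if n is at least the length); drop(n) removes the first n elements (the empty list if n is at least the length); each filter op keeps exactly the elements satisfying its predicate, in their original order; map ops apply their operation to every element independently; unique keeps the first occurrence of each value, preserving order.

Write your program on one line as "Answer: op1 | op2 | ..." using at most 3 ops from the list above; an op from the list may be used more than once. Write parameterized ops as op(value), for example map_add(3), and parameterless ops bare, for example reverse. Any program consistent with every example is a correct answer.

filter_gt(0) | map_add(9) | sort_asc

Check, running the answer program on each example:
  [14, 25, -29, -14] -> [14, 25] -> [23, 34] -> [23, 34]
  [7, 12, -25, 2, 6, -32] -> [7, 12, 2, 6] -> [16, 21, 11, 15] -> [11, 15, 16, 21]
  [-9, 2, -41, 5, -42, -44, -11, -35, 45, 47] -> [2, 5, 45, 47] -> [11, 14, 54, 56] -> [11, 14, 54, 56]
  [20, -31, 30, 23] -> [20, 30, 23] -> [29, 39, 32] -> [29, 32, 39]
  [44, 30, -26, -45, -8, -27] -> [44, 30] -> [53, 39] -> [39, 53]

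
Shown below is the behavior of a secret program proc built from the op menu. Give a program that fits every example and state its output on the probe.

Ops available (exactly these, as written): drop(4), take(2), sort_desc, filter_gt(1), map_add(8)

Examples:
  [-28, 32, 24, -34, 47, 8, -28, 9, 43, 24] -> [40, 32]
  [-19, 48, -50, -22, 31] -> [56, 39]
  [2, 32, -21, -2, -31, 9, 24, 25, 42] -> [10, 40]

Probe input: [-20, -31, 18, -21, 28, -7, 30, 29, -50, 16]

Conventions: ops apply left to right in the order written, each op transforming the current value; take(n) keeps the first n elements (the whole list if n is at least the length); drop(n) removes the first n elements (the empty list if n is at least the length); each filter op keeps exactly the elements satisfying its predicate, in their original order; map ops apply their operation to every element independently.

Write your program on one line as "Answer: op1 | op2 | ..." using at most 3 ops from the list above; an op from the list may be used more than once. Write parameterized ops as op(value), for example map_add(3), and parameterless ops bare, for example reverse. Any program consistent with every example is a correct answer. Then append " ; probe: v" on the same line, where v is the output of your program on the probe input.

filter_gt(1) | map_add(8) | take(2) ; probe: [26, 36]

Check, running the answer program on each example:
  [-28, 32, 24, -34, 47, 8, -28, 9, 43, 24] -> [32, 24, 47, 8, 9, 43, 24] -> [40, 32, 55, 16, 17, 51, 32] -> [40, 32]
  [-19, 48, -50, -22, 31] -> [48, 31] -> [56, 39] -> [56, 39]
  [2, 32, -21, -2, -31, 9, 24, 25, 42] -> [2, 32, 9, 24, 25, 42] -> [10, 40, 17, 32, 33, 50] -> [10, 40]
  probe: [-20, -31, 18, -21, 28, -7, 30, 29, -50, 16] -> [18, 28, 30, 29, 16] -> [26, 36, 38, 37, 24] -> [26, 36]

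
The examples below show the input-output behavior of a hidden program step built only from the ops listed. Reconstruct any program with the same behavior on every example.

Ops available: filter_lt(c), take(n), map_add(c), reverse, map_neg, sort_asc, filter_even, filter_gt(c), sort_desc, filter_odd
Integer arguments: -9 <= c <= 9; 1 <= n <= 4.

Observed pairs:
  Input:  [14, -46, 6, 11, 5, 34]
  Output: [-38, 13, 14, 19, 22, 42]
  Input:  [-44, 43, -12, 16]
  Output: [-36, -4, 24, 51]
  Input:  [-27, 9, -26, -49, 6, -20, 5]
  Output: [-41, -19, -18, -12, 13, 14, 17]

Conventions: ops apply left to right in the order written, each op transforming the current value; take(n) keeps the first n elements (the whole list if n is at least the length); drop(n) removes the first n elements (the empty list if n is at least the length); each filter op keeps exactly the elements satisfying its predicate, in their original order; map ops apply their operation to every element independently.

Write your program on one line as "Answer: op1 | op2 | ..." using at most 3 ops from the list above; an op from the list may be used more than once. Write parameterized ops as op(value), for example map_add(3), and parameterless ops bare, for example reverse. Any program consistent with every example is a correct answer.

reverse | sort_asc | map_add(8)

Check, running the answer program on each example:
  [14, -46, 6, 11, 5, 34] -> [34, 5, 11, 6, -46, 14] -> [-46, 5, 6, 11, 14, 34] -> [-38, 13, 14, 19, 22, 42]
  [-44, 43, -12, 16] -> [16, -12, 43, -44] -> [-44, -12, 16, 43] -> [-36, -4, 24, 51]
  [-27, 9, -26, -49, 6, -20, 5] -> [5, -20, 6, -49, -26, 9, -27] -> [-49, -27, -26, -20, 5, 6, 9] -> [-41, -19, -18, -12, 13, 14, 17]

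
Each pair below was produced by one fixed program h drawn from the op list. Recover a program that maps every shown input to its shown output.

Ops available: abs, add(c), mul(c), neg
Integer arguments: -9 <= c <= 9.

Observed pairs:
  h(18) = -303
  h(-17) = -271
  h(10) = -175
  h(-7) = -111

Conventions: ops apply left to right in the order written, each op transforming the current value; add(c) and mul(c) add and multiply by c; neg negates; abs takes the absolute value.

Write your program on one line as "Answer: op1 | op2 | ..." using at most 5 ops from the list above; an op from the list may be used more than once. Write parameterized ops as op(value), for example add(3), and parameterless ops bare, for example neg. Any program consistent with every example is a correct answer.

mul(-4) | add(-2) | abs | mul(-4) | add(-7)

Check, running the answer program on each example:
  18 -> -72 -> -74 -> 74 -> -296 -> -303
  -17 -> 68 -> 66 -> 66 -> -264 -> -271
  10 -> -40 -> -42 -> 42 -> -168 -> -175
  -7 -> 28 -> 26 -> 26 -> -104 -> -111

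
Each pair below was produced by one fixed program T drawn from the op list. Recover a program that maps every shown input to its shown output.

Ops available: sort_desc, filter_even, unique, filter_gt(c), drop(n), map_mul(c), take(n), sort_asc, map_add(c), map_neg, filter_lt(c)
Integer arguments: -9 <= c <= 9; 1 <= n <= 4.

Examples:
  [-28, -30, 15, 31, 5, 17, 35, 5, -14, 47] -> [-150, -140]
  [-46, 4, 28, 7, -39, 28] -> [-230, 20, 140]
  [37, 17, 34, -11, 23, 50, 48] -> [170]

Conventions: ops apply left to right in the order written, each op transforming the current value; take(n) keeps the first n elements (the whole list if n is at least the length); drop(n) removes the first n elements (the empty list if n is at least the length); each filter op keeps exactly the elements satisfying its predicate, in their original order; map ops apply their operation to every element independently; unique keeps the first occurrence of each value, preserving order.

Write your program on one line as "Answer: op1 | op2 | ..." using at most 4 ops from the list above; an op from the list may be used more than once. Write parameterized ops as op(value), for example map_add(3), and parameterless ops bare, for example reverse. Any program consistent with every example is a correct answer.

take(3) | map_mul(5) | sort_asc | filter_even

Check, running the answer program on each example:
  [-28, -30, 15, 31, 5, 17, 35, 5, -14, 47] -> [-28, -30, 15] -> [-140, -150, 75] -> [-150, -140, 75] -> [-150, -140]
  [-46, 4, 28, 7, -39, 28] -> [-46, 4, 28] -> [-230, 20, 140] -> [-230, 20, 140] -> [-230, 20, 140]
  [37, 17, 34, -11, 23, 50, 48] -> [37, 17, 34] -> [185, 85, 170] -> [85, 170, 185] -> [170]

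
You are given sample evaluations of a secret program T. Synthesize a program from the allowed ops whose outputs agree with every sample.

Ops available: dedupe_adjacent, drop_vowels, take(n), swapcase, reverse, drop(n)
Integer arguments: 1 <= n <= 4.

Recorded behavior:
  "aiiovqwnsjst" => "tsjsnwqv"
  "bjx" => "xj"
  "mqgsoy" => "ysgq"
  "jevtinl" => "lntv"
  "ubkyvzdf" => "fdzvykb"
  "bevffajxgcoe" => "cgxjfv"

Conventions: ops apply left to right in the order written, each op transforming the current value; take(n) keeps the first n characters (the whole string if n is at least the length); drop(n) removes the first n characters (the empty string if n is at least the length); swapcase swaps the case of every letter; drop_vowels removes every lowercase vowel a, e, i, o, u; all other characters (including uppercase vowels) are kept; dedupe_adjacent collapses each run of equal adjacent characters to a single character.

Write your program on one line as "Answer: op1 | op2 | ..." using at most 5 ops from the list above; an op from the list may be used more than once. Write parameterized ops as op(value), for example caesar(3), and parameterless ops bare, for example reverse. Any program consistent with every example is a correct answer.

drop(1) | dedupe_adjacent | drop_vowels | reverse

Check, running the answer program on each example:
  "aiiovqwnsjst" -> "iiovqwnsjst" -> "iovqwnsjst" -> "vqwnsjst" -> "tsjsnwqv"
  "bjx" -> "jx" -> "jx" -> "jx" -> "xj"
  "mqgsoy" -> "qgsoy" -> "qgsoy" -> "qgsy" -> "ysgq"
  "jevtinl" -> "evtinl" -> "evtinl" -> "vtnl" -> "lntv"
  "ubkyvzdf" -> "bkyvzdf" -> "bkyvzdf" -> "bkyvzdf" -> "fdzvykb"
  "bevffajxgcoe" -> "evffajxgcoe" -> "evfajxgcoe" -> "vfjxgc" -> "cgxjfv"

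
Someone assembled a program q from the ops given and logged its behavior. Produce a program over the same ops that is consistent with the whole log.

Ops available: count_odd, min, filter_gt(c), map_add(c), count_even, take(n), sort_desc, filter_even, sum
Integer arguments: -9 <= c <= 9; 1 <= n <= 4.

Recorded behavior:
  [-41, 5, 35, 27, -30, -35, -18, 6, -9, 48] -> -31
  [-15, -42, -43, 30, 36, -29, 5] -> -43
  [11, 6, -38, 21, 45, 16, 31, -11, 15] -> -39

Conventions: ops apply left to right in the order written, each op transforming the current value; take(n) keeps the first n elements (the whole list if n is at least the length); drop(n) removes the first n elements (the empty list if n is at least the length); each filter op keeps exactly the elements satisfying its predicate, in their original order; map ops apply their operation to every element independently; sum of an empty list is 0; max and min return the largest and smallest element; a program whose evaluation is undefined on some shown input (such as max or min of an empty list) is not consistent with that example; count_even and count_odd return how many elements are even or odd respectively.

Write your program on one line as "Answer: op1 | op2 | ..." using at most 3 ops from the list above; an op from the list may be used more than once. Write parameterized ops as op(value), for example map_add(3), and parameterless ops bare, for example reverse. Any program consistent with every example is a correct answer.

filter_even | map_add(-1) | min

Check, running the answer program on each example:
  [-41, 5, 35, 27, -30, -35, -18, 6, -9, 48] -> [-30, -18, 6, 48] -> [-31, -19, 5, 47] -> -31
  [-15, -42, -43, 30, 36, -29, 5] -> [-42, 30, 36] -> [-43, 29, 35] -> -43
  [11, 6, -38, 21, 45, 16, 31, -11, 15] -> [6, -38, 16] -> [5, -39, 15] -> -39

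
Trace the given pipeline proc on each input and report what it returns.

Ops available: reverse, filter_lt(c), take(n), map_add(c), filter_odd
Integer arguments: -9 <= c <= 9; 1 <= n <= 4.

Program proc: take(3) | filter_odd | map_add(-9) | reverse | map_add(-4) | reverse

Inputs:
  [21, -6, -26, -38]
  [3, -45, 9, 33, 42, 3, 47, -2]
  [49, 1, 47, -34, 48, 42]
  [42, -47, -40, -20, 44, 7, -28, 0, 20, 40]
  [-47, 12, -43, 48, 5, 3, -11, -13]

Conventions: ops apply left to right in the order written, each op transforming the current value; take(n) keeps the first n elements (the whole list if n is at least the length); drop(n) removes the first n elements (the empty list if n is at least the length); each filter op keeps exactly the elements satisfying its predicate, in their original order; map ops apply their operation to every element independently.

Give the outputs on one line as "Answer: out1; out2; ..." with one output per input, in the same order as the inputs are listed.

Execution, op by op:
  [21, -6, -26, -38] -> [21, -6, -26] -> [21] -> [12] -> [12] -> [8] -> [8]
  [3, -45, 9, 33, 42, 3, 47, -2] -> [3, -45, 9] -> [3, -45, 9] -> [-6, -54, 0] -> [0, -54, -6] -> [-4, -58, -10] -> [-10, -58, -4]
  [49, 1, 47, -34, 48, 42] -> [49, 1, 47] -> [49, 1, 47] -> [40, -8, 38] -> [38, -8, 40] -> [34, -12, 36] -> [36, -12, 34]
  [42, -47, -40, -20, 44, 7, -28, 0, 20, 40] -> [42, -47, -40] -> [-47] -> [-56] -> [-56] -> [-60] -> [-60]
  [-47, 12, -43, 48, 5, 3, -11, -13] -> [-47, 12, -43] -> [-47, -43] -> [-56, -52] -> [-52, -56] -> [-56, -60] -> [-60, -56]

[8]; [-10, -58, -4]; [36, -12, 34]; [-60]; [-60, -56]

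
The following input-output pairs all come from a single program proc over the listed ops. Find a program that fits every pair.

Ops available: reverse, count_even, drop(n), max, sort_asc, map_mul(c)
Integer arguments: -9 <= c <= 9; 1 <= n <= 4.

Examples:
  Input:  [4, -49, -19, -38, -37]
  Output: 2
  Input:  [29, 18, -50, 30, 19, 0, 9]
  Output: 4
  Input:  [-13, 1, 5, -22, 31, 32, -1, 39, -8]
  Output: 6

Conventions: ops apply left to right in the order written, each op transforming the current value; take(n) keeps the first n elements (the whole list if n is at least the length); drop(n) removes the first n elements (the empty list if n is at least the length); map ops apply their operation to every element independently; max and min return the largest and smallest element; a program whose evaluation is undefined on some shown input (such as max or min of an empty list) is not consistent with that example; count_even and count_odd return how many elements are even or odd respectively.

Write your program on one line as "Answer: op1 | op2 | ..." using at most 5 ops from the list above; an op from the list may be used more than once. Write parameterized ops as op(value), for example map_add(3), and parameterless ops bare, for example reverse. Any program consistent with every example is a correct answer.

drop(3) | sort_asc | map_mul(-6) | count_even

Check, running the answer program on each example:
  [4, -49, -19, -38, -37] -> [-38, -37] -> [-38, -37] -> [228, 222] -> 2
  [29, 18, -50, 30, 19, 0, 9] -> [30, 19, 0, 9] -> [0, 9, 19, 30] -> [0, -54, -114, -180] -> 4
  [-13, 1, 5, -22, 31, 32, -1, 39, -8] -> [-22, 31, 32, -1, 39, -8] -> [-22, -8, -1, 31, 32, 39] -> [132, 48, 6, -186, -192, -234] -> 6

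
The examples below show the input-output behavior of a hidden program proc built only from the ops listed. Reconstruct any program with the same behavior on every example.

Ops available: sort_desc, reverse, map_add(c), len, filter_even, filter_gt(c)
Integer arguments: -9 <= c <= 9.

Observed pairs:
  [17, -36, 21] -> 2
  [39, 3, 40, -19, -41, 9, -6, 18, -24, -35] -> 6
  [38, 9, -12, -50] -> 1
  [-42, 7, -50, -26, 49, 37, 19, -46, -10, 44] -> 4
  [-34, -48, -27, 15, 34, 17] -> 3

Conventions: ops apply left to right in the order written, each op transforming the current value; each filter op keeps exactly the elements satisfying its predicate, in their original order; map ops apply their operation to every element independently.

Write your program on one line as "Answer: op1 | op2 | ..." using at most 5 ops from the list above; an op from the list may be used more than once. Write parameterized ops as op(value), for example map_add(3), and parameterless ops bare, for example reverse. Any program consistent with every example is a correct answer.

map_add(7) | reverse | filter_even | sort_desc | len

Check, running the answer program on each example:
  [17, -36, 21] -> [24, -29, 28] -> [28, -29, 24] -> [28, 24] -> [28, 24] -> 2
  [39, 3, 40, -19, -41, 9, -6, 18, -24, -35] -> [46, 10, 47, -12, -34, 16, 1, 25, -17, -28] -> [-28, -17, 25, 1, 16, -34, -12, 47, 10, 46] -> [-28, 16, -34, -12, 10, 46] -> [46, 16, 10, -12, -28, -34] -> 6
  [38, 9, -12, -50] -> [45, 16, -5, -43] -> [-43, -5, 16, 45] -> [16] -> [16] -> 1
  [-42, 7, -50, -26, 49, 37, 19, -46, -10, 44] -> [-35, 14, -43, -19, 56, 44, 26, -39, -3, 51] -> [51, -3, -39, 26, 44, 56, -19, -43, 14, -35] -> [26, 44, 56, 14] -> [56, 44, 26, 14] -> 4
  [-34, -48, -27, 15, 34, 17] -> [-27, -41, -20, 22, 41, 24] -> [24, 41, 22, -20, -41, -27] -> [24, 22, -20] -> [24, 22, -20] -> 3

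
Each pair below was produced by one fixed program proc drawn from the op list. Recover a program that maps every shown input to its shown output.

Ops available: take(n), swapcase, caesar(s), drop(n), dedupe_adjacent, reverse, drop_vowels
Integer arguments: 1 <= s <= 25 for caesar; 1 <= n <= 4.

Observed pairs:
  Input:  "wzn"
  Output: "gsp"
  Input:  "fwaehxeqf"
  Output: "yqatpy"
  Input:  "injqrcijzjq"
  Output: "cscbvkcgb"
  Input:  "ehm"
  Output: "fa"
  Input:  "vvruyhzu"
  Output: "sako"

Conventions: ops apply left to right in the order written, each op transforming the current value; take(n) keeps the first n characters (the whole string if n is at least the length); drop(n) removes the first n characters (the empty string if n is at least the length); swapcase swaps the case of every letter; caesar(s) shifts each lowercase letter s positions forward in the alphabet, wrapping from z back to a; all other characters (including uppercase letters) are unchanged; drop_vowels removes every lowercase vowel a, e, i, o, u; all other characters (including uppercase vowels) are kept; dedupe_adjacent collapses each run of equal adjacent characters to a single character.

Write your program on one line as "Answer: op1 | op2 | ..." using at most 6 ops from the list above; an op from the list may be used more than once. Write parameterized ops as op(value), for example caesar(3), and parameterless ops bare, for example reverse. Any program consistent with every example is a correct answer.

caesar(10) | drop_vowels | reverse | dedupe_adjacent | caesar(9)

Check, running the answer program on each example:
  "wzn" -> "gjx" -> "gjx" -> "xjg" -> "xjg" -> "gsp"
  "fwaehxeqf" -> "pgkorhoap" -> "pgkrhp" -> "phrkgp" -> "phrkgp" -> "yqatpy"
  "injqrcijzjq" -> "sxtabmstjta" -> "sxtbmstjt" -> "tjtsmbtxs" -> "tjtsmbtxs" -> "cscbvkcgb"
  "ehm" -> "orw" -> "rw" -> "wr" -> "wr" -> "fa"
  "vvruyhzu" -> "ffbeirje" -> "ffbrj" -> "jrbff" -> "jrbf" -> "sako"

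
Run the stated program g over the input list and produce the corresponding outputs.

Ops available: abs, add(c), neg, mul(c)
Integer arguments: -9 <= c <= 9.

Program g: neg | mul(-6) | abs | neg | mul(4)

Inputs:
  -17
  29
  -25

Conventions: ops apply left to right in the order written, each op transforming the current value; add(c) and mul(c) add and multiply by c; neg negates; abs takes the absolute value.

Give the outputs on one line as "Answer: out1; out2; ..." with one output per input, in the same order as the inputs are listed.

-408; -696; -600

Execution, op by op:
  -17 -> 17 -> -102 -> 102 -> -102 -> -408
  29 -> -29 -> 174 -> 174 -> -174 -> -696
  -25 -> 25 -> -150 -> 150 -> -150 -> -600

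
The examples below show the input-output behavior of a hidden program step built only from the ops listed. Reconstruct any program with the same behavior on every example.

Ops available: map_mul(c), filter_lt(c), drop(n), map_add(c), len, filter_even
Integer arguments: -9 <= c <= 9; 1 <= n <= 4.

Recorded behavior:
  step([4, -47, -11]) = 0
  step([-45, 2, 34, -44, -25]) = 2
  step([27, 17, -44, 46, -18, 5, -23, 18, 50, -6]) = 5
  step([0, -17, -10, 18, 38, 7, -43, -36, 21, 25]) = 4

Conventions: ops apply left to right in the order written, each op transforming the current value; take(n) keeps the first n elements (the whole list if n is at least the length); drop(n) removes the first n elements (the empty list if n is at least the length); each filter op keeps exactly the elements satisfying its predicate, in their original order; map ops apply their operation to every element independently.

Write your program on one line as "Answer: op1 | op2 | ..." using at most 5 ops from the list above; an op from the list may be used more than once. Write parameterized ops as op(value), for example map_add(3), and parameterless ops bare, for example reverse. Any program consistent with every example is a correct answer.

filter_even | drop(1) | map_mul(-6) | len

Check, running the answer program on each example:
  [4, -47, -11] -> [4] -> [] -> [] -> 0
  [-45, 2, 34, -44, -25] -> [2, 34, -44] -> [34, -44] -> [-204, 264] -> 2
  [27, 17, -44, 46, -18, 5, -23, 18, 50, -6] -> [-44, 46, -18, 18, 50, -6] -> [46, -18, 18, 50, -6] -> [-276, 108, -108, -300, 36] -> 5
  [0, -17, -10, 18, 38, 7, -43, -36, 21, 25] -> [0, -10, 18, 38, -36] -> [-10, 18, 38, -36] -> [60, -108, -228, 216] -> 4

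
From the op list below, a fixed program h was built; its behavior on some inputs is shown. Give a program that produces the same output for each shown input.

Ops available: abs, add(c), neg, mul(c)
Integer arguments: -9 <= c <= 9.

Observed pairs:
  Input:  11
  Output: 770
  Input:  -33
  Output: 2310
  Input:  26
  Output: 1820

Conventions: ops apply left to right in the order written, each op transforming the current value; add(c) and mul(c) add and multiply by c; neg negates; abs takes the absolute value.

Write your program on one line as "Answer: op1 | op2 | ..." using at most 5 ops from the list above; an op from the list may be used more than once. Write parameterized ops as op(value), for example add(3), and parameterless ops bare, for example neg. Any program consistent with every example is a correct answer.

abs | mul(2) | mul(5) | mul(-7) | abs

Check, running the answer program on each example:
  11 -> 11 -> 22 -> 110 -> -770 -> 770
  -33 -> 33 -> 66 -> 330 -> -2310 -> 2310
  26 -> 26 -> 52 -> 260 -> -1820 -> 1820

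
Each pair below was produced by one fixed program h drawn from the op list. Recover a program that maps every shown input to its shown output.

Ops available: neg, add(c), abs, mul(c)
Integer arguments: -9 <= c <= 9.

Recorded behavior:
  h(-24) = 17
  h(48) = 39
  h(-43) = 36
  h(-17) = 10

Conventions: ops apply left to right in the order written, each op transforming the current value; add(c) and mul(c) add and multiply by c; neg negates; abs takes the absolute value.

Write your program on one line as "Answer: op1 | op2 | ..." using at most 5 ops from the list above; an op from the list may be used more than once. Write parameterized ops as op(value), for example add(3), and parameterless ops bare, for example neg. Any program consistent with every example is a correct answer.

add(2) | add(-3) | abs | add(-8)

Check, running the answer program on each example:
  -24 -> -22 -> -25 -> 25 -> 17
  48 -> 50 -> 47 -> 47 -> 39
  -43 -> -41 -> -44 -> 44 -> 36
  -17 -> -15 -> -18 -> 18 -> 10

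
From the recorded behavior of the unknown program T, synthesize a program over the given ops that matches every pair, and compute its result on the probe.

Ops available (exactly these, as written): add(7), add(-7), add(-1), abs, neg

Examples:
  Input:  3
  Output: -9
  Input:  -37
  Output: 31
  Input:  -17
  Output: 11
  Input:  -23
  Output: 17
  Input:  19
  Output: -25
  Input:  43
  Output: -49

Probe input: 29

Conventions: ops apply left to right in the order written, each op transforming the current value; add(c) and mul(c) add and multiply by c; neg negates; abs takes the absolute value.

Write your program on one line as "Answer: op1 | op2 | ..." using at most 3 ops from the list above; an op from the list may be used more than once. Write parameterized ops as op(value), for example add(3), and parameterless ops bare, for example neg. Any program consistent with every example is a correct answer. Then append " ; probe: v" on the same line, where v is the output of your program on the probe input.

add(7) | add(-1) | neg ; probe: -35

Check, running the answer program on each example:
  3 -> 10 -> 9 -> -9
  -37 -> -30 -> -31 -> 31
  -17 -> -10 -> -11 -> 11
  -23 -> -16 -> -17 -> 17
  19 -> 26 -> 25 -> -25
  43 -> 50 -> 49 -> -49
  probe: 29 -> 36 -> 35 -> -35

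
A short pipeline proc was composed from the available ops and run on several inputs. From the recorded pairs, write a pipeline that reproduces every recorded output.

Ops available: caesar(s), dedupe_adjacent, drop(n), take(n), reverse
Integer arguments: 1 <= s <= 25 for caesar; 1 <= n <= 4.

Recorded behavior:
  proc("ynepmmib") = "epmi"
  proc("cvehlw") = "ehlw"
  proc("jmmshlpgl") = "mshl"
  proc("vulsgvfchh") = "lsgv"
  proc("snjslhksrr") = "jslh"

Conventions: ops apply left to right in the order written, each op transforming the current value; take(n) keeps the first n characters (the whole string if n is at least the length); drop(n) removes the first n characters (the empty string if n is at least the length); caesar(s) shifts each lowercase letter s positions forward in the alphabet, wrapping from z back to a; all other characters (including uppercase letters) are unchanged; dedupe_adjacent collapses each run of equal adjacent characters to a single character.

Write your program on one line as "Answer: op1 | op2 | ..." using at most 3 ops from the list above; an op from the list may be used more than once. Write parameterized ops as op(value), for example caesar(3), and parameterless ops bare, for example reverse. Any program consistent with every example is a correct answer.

drop(2) | dedupe_adjacent | take(4)

Check, running the answer program on each example:
  "ynepmmib" -> "epmmib" -> "epmib" -> "epmi"
  "cvehlw" -> "ehlw" -> "ehlw" -> "ehlw"
  "jmmshlpgl" -> "mshlpgl" -> "mshlpgl" -> "mshl"
  "vulsgvfchh" -> "lsgvfchh" -> "lsgvfch" -> "lsgv"
  "snjslhksrr" -> "jslhksrr" -> "jslhksr" -> "jslh"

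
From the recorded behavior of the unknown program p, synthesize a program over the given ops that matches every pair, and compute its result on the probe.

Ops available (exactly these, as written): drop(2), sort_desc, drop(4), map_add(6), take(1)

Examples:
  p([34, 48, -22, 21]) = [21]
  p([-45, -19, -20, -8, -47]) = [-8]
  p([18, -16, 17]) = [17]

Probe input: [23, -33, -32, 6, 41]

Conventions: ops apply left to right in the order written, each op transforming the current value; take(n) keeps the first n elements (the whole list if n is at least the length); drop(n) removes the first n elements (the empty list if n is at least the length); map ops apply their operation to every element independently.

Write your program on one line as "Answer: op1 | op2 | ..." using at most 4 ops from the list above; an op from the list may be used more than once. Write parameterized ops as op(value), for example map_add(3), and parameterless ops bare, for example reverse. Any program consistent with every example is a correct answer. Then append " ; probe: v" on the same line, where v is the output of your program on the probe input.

drop(2) | sort_desc | take(1) ; probe: [41]

Check, running the answer program on each example:
  [34, 48, -22, 21] -> [-22, 21] -> [21, -22] -> [21]
  [-45, -19, -20, -8, -47] -> [-20, -8, -47] -> [-8, -20, -47] -> [-8]
  [18, -16, 17] -> [17] -> [17] -> [17]
  probe: [23, -33, -32, 6, 41] -> [-32, 6, 41] -> [41, 6, -32] -> [41]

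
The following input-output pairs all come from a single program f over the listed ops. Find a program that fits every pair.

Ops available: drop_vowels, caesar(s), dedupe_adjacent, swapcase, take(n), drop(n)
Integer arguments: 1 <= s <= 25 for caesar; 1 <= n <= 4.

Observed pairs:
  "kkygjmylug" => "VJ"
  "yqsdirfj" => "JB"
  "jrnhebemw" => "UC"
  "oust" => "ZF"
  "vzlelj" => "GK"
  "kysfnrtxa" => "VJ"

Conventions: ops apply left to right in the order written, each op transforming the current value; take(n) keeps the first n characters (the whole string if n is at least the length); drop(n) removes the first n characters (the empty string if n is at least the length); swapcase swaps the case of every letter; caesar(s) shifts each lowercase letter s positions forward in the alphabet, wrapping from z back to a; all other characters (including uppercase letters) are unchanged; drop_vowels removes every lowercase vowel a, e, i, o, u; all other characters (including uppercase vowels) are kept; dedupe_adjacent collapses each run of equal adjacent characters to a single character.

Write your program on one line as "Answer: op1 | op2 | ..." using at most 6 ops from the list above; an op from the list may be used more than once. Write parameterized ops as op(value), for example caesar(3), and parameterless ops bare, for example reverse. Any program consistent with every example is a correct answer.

caesar(11) | swapcase | take(3) | dedupe_adjacent | take(2)

Check, running the answer program on each example:
  "kkygjmylug" -> "vvjruxjwfr" -> "VVJRUXJWFR" -> "VVJ" -> "VJ" -> "VJ"
  "yqsdirfj" -> "jbdotcqu" -> "JBDOTCQU" -> "JBD" -> "JBD" -> "JB"
  "jrnhebemw" -> "ucyspmpxh" -> "UCYSPMPXH" -> "UCY" -> "UCY" -> "UC"
  "oust" -> "zfde" -> "ZFDE" -> "ZFD" -> "ZFD" -> "ZF"
  "vzlelj" -> "gkwpwu" -> "GKWPWU" -> "GKW" -> "GKW" -> "GK"
  "kysfnrtxa" -> "vjdqyceil" -> "VJDQYCEIL" -> "VJD" -> "VJD" -> "VJ"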